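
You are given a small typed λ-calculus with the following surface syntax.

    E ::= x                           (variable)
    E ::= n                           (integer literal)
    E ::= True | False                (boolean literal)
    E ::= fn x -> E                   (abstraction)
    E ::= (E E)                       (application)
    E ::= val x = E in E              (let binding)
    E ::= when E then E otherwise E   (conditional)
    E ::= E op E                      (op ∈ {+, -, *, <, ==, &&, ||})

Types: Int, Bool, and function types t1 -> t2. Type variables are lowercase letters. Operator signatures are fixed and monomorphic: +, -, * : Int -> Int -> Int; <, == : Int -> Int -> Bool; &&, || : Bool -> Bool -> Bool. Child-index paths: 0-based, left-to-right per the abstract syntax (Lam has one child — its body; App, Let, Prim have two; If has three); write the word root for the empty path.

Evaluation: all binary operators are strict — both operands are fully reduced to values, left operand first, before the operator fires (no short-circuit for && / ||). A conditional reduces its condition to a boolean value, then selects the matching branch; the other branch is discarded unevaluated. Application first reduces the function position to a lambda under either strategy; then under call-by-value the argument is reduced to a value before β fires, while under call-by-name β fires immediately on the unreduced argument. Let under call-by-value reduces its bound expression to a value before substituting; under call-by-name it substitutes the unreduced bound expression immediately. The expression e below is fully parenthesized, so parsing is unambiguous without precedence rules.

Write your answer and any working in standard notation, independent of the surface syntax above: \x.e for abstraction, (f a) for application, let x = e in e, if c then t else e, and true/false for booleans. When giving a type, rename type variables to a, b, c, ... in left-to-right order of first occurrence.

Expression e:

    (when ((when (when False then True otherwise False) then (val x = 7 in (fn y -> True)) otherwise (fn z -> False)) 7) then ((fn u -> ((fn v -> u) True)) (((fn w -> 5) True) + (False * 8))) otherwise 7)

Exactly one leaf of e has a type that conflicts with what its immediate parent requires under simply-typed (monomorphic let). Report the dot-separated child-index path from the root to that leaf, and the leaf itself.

Trace:
  unify Bool ~ Bool
  unify Bool ~ Bool
  unify Bool ~ Bool
let x : Int
\y._ : a -> Bool
\z._ : b -> Bool
  unify a -> Bool ~ b -> Bool
  unify a ~ b
  unify Bool ~ Bool
  unify b -> Bool ~ Int -> c
  unify b ~ Int
  unify Bool ~ c
_ _ : Bool
  unify Bool ~ Bool
u : d
\v._ : e -> d
  unify e -> d ~ Bool -> f
  unify e ~ Bool
  unify d ~ f
_ _ : f
\u._ : f -> f
\w._ : g -> Int
  unify g -> Int ~ Bool -> h
  unify g ~ Bool
  unify Int ~ h
_ _ : Int
  unify Int ~ Int
  unify Bool ~ Int
  FAIL: mismatch Bool ~ Int

Answer: 1.1.1.0 : false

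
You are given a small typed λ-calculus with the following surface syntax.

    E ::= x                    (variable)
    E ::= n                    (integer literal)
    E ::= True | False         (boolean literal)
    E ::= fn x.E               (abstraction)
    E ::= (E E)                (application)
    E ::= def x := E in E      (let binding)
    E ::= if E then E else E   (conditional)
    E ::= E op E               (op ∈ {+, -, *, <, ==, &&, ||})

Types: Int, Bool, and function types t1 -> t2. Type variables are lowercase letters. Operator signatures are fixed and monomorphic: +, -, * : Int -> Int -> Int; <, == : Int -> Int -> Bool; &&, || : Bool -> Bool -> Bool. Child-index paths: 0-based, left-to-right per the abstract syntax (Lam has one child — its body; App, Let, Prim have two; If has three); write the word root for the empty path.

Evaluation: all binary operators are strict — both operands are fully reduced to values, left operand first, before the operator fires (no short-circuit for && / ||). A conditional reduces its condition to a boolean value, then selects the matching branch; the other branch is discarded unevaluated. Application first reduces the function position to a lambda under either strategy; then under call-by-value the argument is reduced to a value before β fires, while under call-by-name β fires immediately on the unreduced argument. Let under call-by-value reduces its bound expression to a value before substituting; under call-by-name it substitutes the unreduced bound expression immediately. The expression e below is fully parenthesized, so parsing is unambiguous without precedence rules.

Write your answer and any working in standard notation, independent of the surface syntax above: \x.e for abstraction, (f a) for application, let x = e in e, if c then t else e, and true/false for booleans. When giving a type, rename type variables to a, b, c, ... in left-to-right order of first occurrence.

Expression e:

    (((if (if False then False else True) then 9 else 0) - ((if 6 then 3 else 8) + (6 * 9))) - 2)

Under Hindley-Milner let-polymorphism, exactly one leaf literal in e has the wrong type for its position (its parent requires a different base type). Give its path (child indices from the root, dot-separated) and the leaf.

Answer: 0.1.0.0 : 6

Trace:
  unify Bool ~ Bool
  unify Bool ~ Bool
  unify Bool ~ Bool
  unify Int ~ Int
  unify Int ~ Int
  unify Int ~ Bool
  FAIL: mismatch Int ~ Bool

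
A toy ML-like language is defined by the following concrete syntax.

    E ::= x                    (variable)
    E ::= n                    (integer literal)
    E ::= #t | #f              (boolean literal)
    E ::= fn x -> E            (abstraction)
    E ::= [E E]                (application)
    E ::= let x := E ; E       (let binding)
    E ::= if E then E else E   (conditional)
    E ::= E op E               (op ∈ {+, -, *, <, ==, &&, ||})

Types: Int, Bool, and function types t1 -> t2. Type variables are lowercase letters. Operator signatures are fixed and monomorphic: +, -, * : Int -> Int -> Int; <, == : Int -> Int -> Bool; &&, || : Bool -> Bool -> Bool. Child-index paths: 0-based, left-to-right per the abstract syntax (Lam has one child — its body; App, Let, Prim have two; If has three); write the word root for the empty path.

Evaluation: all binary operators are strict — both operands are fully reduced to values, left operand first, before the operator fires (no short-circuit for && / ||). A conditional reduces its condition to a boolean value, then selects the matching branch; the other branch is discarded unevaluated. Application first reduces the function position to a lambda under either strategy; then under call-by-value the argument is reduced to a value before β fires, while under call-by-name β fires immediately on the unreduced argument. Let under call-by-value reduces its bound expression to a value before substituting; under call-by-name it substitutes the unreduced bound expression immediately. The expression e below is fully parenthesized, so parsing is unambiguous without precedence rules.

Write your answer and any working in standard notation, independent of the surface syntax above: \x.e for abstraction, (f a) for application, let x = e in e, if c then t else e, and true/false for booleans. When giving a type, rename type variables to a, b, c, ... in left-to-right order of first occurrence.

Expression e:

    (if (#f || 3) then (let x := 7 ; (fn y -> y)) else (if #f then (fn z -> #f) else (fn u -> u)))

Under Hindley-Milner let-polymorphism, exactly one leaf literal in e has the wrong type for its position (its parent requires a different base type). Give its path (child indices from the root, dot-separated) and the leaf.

Working:
  unify Bool ~ Bool
  unify Int ~ Bool
  FAIL: mismatch Int ~ Bool

Answer: 0.1 : 3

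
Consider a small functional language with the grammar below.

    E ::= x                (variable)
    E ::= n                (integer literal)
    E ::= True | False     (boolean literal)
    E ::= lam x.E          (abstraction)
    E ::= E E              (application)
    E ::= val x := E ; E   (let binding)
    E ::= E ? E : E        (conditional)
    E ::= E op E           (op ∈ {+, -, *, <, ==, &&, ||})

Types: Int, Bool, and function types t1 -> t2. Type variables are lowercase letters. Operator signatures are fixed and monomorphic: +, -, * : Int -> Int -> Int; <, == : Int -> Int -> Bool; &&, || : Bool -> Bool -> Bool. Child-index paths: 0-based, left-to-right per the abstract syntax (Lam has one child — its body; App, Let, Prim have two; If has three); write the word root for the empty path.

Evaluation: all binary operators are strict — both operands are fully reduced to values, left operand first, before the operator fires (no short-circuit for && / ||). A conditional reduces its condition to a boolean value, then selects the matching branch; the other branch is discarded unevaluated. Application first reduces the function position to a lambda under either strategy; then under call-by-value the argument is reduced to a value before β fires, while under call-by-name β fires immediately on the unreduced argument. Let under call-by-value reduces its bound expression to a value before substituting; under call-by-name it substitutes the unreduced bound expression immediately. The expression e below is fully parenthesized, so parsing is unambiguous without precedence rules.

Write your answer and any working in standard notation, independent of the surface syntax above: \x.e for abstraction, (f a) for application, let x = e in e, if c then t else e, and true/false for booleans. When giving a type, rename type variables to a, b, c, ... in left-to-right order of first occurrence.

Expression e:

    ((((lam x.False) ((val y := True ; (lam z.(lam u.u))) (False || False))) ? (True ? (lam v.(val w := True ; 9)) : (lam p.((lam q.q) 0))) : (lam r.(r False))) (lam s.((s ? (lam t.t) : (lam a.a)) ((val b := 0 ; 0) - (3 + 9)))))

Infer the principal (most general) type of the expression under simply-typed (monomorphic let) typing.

Answer: Int

Trace:
\x._ : a -> Bool
let y : Bool
u : c
\u._ : c -> c
\z._ : b -> c -> c
  unify Bool ~ Bool
  unify Bool ~ Bool
  unify b -> c -> c ~ Bool -> d
  unify b ~ Bool
  unify c -> c ~ d
_ _ : c -> c
  unify a -> Bool ~ (c -> c) -> e
  unify a ~ c -> c
  unify Bool ~ e
_ _ : Bool
  unify Bool ~ Bool
  unify Bool ~ Bool
let w : Bool
\v._ : f -> Int
q : h
\q._ : h -> h
  unify h -> h ~ Int -> i
  unify h ~ Int
  unify Int ~ i
_ _ : Int
\p._ : g -> Int
  unify f -> Int ~ g -> Int
  unify f ~ g
  unify Int ~ Int
r : j
  unify j ~ Bool -> k
_ _ : k
\r._ : (Bool -> k) -> k
  unify g -> Int ~ (Bool -> k) -> k
  unify g ~ Bool -> k
  unify Int ~ k
s : l
  unify l ~ Bool
t : m
\t._ : m -> m
a : n
\a._ : n -> n
  unify m -> m ~ n -> n
  unify m ~ n
  unify n ~ n
let b : Int
  unify Int ~ Int
  unify Int ~ Int
  unify Int ~ Int
  unify Int ~ Int
  unify n -> n ~ Int -> o
  unify n ~ Int
  unify Int ~ o
_ _ : Int
\s._ : Bool -> Int
  unify (Bool -> Int) -> Int ~ (Bool -> Int) -> p
  unify Bool -> Int ~ Bool -> Int
  unify Bool ~ Bool
  unify Int ~ Int
  unify Int ~ p
_ _ : Int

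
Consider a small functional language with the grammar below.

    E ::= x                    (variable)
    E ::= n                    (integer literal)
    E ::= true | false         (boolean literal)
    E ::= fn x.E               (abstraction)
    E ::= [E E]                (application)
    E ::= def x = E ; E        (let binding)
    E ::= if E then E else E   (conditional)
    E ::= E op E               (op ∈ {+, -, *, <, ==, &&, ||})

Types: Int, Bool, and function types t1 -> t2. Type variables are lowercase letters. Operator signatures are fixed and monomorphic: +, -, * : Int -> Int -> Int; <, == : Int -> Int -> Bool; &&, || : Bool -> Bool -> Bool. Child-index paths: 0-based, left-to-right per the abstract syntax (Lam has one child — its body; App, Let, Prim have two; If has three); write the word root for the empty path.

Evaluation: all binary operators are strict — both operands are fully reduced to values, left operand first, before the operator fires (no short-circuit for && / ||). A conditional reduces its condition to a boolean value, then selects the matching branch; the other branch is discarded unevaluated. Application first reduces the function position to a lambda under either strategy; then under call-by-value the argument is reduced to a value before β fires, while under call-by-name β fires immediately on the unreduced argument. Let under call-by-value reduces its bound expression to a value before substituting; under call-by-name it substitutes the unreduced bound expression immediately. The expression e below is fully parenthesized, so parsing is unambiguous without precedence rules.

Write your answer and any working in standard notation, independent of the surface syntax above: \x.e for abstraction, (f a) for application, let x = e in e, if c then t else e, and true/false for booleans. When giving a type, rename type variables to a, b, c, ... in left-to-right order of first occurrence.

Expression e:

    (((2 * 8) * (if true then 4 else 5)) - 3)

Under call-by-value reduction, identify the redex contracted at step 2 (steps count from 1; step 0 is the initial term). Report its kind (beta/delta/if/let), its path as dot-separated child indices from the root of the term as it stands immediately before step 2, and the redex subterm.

Answer: if at 0.1 : (if true then 4 else 5)

Trace:
step 0: (((2 * 8) * (if true then 4 else 5)) - 3)
step 1: [delta@0.0] ((16 * (if true then 4 else 5)) - 3)
step 2: [if@0.1] ((16 * 4) - 3)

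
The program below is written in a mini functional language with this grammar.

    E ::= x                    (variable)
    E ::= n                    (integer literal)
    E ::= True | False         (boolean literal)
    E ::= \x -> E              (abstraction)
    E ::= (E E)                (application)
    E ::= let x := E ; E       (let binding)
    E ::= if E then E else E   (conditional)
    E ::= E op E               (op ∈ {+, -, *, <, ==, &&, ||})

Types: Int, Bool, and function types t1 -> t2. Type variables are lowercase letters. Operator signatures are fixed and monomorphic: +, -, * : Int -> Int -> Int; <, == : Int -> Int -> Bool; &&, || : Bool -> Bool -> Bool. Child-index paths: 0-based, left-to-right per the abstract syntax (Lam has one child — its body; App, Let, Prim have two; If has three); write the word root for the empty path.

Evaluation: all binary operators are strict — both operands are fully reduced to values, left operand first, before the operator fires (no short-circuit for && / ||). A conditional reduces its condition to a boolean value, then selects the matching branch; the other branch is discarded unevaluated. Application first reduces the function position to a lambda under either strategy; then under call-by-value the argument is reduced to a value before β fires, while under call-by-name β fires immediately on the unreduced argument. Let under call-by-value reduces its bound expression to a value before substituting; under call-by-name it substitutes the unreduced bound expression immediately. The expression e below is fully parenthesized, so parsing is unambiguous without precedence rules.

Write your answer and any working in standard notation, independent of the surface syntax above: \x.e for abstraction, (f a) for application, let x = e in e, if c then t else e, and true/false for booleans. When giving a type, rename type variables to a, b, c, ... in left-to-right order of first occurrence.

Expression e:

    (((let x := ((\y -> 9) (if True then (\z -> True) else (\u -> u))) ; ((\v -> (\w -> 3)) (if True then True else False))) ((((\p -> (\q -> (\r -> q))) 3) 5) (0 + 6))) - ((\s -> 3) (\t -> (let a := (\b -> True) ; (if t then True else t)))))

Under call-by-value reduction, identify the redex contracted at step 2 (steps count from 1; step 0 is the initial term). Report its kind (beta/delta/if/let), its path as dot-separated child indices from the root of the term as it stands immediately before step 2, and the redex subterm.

Answer: beta at 0.0.0 : ((\y.9) (\z.true))

Working:
step 0: (((let x = ((\y.9) (if true then (\z.true) else (\u.u))) in ((\v.(\w.3)) (if true then true else false))) ((((\p.(\q.(\r.q))) 3) 5) (0 + 6))) - ((\s.3) (\t.(let a = (\b.true) in (if t then true else t)))))
step 1: [if@0.0.0.1] (((let x = ((\y.9) (\z.true)) in ((\v.(\w.3)) (if true then true else false))) ((((\p.(\q.(\r.q))) 3) 5) (0 + 6))) - ((\s.3) (\t.(let a = (\b.true) in (if t then true else t)))))
step 2: [beta@0.0.0] (((let x = 9 in ((\v.(\w.3)) (if true then true else false))) ((((\p.(\q.(\r.q))) 3) 5) (0 + 6))) - ((\s.3) (\t.(let a = (\b.true) in (if t then true else t)))))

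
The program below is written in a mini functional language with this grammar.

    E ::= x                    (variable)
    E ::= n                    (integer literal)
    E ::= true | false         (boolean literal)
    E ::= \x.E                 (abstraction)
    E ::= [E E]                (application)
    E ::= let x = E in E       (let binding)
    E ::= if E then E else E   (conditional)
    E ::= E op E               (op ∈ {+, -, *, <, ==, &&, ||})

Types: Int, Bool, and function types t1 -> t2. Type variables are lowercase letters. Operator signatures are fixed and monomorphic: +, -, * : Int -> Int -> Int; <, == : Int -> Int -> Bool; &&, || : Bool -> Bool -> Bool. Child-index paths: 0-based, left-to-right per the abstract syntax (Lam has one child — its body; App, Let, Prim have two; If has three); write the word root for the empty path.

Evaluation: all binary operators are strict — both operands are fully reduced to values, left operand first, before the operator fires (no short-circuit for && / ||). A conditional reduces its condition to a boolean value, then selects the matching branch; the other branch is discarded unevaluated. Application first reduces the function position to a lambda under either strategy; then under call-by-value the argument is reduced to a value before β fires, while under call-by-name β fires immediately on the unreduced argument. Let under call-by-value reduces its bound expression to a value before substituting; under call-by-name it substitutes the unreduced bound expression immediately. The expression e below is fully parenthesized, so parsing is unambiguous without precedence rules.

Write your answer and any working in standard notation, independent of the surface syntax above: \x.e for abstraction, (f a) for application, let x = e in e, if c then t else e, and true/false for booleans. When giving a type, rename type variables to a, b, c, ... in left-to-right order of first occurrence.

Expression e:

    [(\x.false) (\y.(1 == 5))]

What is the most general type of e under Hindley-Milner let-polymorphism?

Trace:
\x._ : a -> Bool
  unify Int ~ Int
  unify Int ~ Int
\y._ : b -> Bool
  unify a -> Bool ~ (b -> Bool) -> c
  unify a ~ b -> Bool
  unify Bool ~ c
_ _ : Bool

Answer: Bool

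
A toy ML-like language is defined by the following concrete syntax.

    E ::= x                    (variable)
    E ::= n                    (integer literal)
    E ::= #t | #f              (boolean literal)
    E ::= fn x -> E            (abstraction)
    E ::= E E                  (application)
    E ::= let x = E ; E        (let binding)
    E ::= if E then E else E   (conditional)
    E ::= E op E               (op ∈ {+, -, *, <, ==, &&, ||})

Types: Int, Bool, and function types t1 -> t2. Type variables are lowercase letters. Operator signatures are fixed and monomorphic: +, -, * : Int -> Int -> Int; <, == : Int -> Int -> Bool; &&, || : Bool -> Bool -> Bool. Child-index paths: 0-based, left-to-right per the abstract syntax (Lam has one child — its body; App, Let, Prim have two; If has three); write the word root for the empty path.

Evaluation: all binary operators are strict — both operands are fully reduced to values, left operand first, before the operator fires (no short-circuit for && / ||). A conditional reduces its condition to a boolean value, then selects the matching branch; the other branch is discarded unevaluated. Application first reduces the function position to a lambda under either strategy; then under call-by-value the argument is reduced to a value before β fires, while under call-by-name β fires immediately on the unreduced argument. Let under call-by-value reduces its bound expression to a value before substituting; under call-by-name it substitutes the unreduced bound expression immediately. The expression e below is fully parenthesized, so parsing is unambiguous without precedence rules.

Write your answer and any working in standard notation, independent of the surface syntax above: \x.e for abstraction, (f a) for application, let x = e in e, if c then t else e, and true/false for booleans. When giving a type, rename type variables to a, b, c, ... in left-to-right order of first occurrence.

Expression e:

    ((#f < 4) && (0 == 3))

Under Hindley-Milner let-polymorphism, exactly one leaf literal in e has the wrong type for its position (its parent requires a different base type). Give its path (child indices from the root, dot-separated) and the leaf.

Answer: 0.0 : false

Trace:
  unify Bool ~ Int
  FAIL: mismatch Bool ~ Int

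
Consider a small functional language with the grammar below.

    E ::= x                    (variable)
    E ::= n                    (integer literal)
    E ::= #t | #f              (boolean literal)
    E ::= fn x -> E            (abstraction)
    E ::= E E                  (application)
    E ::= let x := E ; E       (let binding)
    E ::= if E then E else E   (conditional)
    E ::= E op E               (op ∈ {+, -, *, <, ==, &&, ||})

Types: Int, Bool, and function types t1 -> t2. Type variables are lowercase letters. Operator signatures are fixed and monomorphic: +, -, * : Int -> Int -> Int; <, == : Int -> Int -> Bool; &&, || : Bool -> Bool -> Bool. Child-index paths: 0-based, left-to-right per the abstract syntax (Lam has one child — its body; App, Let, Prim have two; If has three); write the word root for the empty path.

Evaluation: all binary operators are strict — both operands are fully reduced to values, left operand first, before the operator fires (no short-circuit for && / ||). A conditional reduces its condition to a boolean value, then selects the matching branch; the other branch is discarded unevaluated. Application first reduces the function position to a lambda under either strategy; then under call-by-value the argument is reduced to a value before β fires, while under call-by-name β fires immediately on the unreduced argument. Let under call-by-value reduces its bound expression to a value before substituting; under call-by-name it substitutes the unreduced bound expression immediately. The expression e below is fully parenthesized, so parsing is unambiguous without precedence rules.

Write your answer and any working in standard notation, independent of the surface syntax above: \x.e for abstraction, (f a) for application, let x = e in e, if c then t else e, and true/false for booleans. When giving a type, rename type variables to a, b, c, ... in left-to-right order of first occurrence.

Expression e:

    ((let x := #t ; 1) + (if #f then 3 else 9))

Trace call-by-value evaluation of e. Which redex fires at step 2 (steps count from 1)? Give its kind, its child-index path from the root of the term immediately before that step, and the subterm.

Answer: if at 1 : (if false then 3 else 9)

Working:
step 0: ((let x = true in 1) + (if false then 3 else 9))
step 1: [let@0] (1 + (if false then 3 else 9))
step 2: [if@1] (1 + 9)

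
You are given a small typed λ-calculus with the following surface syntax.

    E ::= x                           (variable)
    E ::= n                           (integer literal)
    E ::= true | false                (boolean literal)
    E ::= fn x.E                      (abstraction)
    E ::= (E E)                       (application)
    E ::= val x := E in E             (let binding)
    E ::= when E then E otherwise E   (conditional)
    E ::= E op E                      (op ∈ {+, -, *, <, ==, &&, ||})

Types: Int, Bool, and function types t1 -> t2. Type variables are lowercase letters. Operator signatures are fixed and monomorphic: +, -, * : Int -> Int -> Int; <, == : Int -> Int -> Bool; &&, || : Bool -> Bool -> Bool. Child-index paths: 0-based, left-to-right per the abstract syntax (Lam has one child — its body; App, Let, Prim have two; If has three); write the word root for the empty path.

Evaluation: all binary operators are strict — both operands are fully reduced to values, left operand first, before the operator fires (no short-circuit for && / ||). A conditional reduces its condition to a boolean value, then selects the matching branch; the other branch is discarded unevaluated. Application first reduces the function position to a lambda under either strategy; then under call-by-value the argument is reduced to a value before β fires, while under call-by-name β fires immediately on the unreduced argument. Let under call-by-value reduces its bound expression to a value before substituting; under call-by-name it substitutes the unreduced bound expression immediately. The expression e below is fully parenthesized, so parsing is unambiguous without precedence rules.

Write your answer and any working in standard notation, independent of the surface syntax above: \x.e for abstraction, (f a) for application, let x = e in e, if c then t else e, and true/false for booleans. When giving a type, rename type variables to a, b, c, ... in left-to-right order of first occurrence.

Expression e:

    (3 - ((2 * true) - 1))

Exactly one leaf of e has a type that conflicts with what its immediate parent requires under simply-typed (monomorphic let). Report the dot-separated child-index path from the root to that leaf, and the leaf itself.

Answer: 1.0.1 : true

Working:
  unify Int ~ Int
  unify Int ~ Int
  unify Bool ~ Int
  FAIL: mismatch Bool ~ Int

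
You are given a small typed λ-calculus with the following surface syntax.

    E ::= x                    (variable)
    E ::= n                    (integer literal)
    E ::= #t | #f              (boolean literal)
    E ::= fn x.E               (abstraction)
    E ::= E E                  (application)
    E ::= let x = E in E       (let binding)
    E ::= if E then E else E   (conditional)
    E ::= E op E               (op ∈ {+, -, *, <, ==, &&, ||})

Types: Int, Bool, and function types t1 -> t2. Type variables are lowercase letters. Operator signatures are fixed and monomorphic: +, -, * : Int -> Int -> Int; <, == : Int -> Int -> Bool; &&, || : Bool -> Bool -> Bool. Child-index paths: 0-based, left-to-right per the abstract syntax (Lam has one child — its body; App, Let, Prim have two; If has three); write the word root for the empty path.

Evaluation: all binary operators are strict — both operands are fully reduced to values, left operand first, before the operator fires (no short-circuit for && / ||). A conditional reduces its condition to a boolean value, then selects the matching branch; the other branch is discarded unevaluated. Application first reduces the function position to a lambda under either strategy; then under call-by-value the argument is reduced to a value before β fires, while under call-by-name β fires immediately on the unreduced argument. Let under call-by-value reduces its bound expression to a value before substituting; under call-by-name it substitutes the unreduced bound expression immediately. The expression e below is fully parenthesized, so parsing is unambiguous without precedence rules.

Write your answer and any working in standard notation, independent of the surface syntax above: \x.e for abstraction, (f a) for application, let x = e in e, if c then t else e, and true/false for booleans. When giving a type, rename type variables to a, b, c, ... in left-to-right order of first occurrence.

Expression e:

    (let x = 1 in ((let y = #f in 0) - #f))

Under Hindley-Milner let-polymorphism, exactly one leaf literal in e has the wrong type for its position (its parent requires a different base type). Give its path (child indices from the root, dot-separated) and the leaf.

Answer: 1.1 : false

Derivation:
let x : Int
let y : Bool
  unify Int ~ Int
  unify Bool ~ Int
  FAIL: mismatch Bool ~ Int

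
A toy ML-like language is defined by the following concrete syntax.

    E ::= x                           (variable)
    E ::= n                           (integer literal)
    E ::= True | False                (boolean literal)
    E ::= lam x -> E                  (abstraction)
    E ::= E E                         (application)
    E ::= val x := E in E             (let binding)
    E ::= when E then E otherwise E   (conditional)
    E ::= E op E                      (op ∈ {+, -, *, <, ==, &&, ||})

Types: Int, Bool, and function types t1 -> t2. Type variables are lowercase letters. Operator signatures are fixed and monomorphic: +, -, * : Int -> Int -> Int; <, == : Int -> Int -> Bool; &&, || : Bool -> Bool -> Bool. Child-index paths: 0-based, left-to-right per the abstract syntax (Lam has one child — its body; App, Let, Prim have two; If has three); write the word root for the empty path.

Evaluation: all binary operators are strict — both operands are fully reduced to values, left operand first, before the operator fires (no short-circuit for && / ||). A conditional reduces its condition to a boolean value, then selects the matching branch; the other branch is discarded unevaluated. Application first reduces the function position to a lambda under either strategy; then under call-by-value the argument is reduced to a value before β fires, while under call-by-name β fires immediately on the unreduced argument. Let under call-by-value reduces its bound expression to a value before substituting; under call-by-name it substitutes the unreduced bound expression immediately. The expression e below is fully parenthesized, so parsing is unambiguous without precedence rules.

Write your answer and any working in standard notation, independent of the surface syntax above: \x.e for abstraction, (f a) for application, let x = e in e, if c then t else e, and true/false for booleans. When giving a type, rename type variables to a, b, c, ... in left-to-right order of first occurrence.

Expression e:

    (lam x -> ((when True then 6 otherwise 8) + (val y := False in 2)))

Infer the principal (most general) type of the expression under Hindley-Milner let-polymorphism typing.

Trace:
  unify Bool ~ Bool
  unify Int ~ Int
  unify Int ~ Int
let y : Bool
  unify Int ~ Int
\x._ : a -> Int

Answer: a -> Int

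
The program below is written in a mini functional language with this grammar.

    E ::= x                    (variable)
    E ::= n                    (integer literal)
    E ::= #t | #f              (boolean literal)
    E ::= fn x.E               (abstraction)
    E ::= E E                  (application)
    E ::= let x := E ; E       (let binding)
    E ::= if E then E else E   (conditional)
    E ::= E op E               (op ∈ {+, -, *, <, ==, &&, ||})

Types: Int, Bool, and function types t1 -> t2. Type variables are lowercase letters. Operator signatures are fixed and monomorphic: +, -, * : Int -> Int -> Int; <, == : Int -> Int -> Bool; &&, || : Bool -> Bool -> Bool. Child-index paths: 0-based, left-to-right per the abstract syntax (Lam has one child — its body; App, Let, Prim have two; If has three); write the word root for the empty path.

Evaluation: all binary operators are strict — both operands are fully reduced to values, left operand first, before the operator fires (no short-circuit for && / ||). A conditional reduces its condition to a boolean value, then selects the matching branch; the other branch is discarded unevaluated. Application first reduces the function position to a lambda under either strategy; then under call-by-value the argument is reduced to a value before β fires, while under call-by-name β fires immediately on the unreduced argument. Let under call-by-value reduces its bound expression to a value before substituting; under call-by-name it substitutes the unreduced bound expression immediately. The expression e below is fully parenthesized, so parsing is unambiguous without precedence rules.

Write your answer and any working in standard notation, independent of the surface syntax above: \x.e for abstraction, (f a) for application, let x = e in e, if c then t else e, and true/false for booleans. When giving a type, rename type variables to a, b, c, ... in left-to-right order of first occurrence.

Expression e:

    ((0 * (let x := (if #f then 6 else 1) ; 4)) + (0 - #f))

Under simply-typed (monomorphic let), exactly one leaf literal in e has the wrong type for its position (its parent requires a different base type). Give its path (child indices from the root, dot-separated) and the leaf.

Answer: 1.1 : false

Working:
  unify Int ~ Int
  unify Bool ~ Bool
  unify Int ~ Int
let x : Int
  unify Int ~ Int
  unify Int ~ Int
  unify Int ~ Int
  unify Bool ~ Int
  FAIL: mismatch Bool ~ Int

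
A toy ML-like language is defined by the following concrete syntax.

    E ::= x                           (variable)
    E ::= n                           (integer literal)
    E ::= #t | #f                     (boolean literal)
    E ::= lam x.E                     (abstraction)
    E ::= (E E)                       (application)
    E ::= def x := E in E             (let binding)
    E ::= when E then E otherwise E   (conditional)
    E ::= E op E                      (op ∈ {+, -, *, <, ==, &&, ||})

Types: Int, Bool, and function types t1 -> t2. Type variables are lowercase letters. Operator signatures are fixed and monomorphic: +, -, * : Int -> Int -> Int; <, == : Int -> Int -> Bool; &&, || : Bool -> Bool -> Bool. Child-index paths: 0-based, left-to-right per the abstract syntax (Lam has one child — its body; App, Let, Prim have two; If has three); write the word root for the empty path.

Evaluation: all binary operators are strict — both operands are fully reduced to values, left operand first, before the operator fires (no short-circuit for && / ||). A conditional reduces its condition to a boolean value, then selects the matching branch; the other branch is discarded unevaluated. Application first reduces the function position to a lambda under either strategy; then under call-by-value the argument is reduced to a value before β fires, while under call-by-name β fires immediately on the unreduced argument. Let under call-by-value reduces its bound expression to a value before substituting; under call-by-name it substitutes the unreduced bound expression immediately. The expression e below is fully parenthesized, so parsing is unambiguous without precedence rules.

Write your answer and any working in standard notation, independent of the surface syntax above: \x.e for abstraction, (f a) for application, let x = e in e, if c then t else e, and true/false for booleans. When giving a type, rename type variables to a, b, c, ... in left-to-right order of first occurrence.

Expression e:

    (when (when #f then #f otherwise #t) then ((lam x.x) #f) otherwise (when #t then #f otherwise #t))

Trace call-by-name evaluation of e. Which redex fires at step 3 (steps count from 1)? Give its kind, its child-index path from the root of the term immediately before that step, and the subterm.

Working:
step 0: (if (if false then false else true) then ((\x.x) false) else (if true then false else true))
step 1: [if@0] (if true then ((\x.x) false) else (if true then false else true))
step 2: [if@root] ((\x.x) false)
step 3: [beta@root] false

Answer: beta at root : ((\x.x) false)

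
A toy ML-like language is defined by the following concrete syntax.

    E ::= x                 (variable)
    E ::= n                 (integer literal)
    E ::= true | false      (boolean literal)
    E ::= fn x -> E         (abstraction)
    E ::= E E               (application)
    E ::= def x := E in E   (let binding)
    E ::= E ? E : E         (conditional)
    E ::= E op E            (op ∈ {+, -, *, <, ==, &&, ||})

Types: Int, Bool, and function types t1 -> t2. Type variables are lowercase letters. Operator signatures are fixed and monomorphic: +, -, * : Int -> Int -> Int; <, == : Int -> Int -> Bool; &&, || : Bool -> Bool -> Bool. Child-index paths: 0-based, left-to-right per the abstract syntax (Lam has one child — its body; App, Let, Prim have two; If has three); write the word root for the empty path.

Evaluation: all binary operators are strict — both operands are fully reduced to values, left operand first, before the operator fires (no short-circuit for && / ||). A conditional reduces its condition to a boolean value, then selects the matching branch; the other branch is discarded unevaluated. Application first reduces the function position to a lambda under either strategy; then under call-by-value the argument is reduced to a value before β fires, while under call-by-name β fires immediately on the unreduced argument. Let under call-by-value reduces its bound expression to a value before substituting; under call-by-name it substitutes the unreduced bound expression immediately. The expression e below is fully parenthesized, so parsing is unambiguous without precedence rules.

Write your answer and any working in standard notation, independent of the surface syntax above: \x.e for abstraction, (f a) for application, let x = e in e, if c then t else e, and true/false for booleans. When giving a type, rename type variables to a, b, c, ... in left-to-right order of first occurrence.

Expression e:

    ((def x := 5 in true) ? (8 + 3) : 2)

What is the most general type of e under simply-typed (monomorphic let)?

Answer: Int

Working:
let x : Int
  unify Bool ~ Bool
  unify Int ~ Int
  unify Int ~ Int
  unify Int ~ Int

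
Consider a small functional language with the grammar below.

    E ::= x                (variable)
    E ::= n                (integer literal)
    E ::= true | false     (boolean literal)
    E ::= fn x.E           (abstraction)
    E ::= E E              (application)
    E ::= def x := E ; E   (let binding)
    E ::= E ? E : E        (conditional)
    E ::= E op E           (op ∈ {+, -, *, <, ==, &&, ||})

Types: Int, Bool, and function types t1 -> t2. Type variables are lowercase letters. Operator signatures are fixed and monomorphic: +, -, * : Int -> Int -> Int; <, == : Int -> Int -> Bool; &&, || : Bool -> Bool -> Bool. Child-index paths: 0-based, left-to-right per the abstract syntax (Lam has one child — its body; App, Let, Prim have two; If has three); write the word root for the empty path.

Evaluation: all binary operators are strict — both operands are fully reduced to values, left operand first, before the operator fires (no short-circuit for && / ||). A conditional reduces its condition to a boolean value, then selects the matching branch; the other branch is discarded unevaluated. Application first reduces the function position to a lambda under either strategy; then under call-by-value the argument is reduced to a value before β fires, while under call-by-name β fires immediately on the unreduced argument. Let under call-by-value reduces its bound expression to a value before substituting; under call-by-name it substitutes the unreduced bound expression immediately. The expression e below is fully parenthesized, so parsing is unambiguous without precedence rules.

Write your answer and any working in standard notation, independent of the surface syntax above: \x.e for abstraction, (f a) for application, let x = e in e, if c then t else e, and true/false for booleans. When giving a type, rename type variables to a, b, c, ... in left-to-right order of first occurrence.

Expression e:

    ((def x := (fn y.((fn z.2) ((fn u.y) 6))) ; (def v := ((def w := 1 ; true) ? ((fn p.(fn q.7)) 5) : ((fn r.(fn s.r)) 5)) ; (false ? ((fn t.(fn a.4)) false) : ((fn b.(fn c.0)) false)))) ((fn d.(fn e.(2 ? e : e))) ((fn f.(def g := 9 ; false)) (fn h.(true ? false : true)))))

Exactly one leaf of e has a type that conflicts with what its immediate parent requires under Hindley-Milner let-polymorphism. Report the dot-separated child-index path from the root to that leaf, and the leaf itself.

Answer: 1.0.0.0.0 : 2

Derivation:
\z._ : b -> Int
y : a
\u._ : c -> a
  unify c -> a ~ Int -> d
  unify c ~ Int
  unify a ~ d
_ _ : d
  unify b -> Int ~ d -> e
  unify b ~ d
  unify Int ~ e
_ _ : Int
\y._ : d -> Int
let x : forall. d -> Int
let w : Int
  unify Bool ~ Bool
\q._ : g -> Int
\p._ : f -> g -> Int
  unify f -> g -> Int ~ Int -> h
  unify f ~ Int
  unify g -> Int ~ h
_ _ : g -> Int
r : i
\s._ : j -> i
\r._ : i -> j -> i
  unify i -> j -> i ~ Int -> k
  unify i ~ Int
  unify j -> Int ~ k
_ _ : j -> Int
  unify g -> Int ~ j -> Int
  unify g ~ j
  unify Int ~ Int
let v : forall. j -> Int
  unify Bool ~ Bool
\a._ : m -> Int
\t._ : l -> m -> Int
  unify l -> m -> Int ~ Bool -> n
  unify l ~ Bool
  unify m -> Int ~ n
_ _ : m -> Int
\c._ : p -> Int
\b._ : o -> p -> Int
  unify o -> p -> Int ~ Bool -> q
  unify o ~ Bool
  unify p -> Int ~ q
_ _ : p -> Int
  unify m -> Int ~ p -> Int
  unify m ~ p
  unify Int ~ Int
  unify Int ~ Bool
  FAIL: mismatch Int ~ Bool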